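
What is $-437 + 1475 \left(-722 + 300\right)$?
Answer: $-622887$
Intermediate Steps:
$-437 + 1475 \left(-722 + 300\right) = -437 + 1475 \left(-422\right) = -437 - 622450 = -622887$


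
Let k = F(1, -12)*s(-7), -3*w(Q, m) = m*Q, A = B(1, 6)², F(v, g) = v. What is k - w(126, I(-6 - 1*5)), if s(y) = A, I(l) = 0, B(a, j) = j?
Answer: 36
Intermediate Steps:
A = 36 (A = 6² = 36)
w(Q, m) = -Q*m/3 (w(Q, m) = -m*Q/3 = -Q*m/3)
s(y) = 36
k = 36 (k = 1*36 = 36)
k - w(126, I(-6 - 1*5)) = 36 - (-1)*126*0/3 = 36 - 1*0 = 36 + 0 = 36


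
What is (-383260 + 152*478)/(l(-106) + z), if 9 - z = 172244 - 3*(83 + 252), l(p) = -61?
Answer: 310604/171291 ≈ 1.8133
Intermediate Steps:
z = -171230 (z = 9 - (172244 - 3*(83 + 252)) = 9 - (172244 - 3*335) = 9 - (172244 - 1005) = 9 - 1*171239 = 9 - 171239 = -171230)
(-383260 + 152*478)/(l(-106) + z) = (-383260 + 152*478)/(-61 - 171230) = (-383260 + 72656)/(-171291) = -310604*(-1/171291) = 310604/171291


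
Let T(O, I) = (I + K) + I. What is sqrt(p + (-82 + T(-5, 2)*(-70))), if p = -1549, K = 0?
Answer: 7*I*sqrt(39) ≈ 43.715*I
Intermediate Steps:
T(O, I) = 2*I (T(O, I) = (I + 0) + I = I + I = 2*I)
sqrt(p + (-82 + T(-5, 2)*(-70))) = sqrt(-1549 + (-82 + (2*2)*(-70))) = sqrt(-1549 + (-82 + 4*(-70))) = sqrt(-1549 + (-82 - 280)) = sqrt(-1549 - 362) = sqrt(-1911) = 7*I*sqrt(39)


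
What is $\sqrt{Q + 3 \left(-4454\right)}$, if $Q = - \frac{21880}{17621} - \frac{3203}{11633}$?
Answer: $\frac{31 i \sqrt{584308148176721397}}{204985093} \approx 115.6 i$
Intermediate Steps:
$Q = - \frac{310970103}{204985093}$ ($Q = \left(-21880\right) \frac{1}{17621} - \frac{3203}{11633} = - \frac{21880}{17621} - \frac{3203}{11633} = - \frac{310970103}{204985093} \approx -1.517$)
$\sqrt{Q + 3 \left(-4454\right)} = \sqrt{- \frac{310970103}{204985093} + 3 \left(-4454\right)} = \sqrt{- \frac{310970103}{204985093} - 13362} = \sqrt{- \frac{2739321782769}{204985093}} = \frac{31 i \sqrt{584308148176721397}}{204985093}$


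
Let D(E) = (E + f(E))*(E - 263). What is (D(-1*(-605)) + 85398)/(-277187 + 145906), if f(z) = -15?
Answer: -287178/131281 ≈ -2.1875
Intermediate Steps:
D(E) = (-263 + E)*(-15 + E) (D(E) = (E - 15)*(E - 263) = (-15 + E)*(-263 + E) = (-263 + E)*(-15 + E))
(D(-1*(-605)) + 85398)/(-277187 + 145906) = ((3945 + (-1*(-605))² - (-278)*(-605)) + 85398)/(-277187 + 145906) = ((3945 + 605² - 278*605) + 85398)/(-131281) = ((3945 + 366025 - 168190) + 85398)*(-1/131281) = (201780 + 85398)*(-1/131281) = 287178*(-1/131281) = -287178/131281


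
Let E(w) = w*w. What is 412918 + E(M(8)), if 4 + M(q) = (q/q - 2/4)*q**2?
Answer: 413702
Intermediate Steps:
M(q) = -4 + q**2/2 (M(q) = -4 + (q/q - 2/4)*q**2 = -4 + (1 - 2*1/4)*q**2 = -4 + (1 - 1/2)*q**2 = -4 + q**2/2)
E(w) = w**2
412918 + E(M(8)) = 412918 + (-4 + (1/2)*8**2)**2 = 412918 + (-4 + (1/2)*64)**2 = 412918 + (-4 + 32)**2 = 412918 + 28**2 = 412918 + 784 = 413702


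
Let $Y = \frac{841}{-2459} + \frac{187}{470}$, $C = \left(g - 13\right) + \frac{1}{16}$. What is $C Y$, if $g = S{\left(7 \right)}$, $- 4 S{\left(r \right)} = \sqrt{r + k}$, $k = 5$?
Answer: $- \frac{13364541}{18491680} - \frac{64563 \sqrt{3}}{2311460} \approx -0.77111$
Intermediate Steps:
$S{\left(r \right)} = - \frac{\sqrt{5 + r}}{4}$ ($S{\left(r \right)} = - \frac{\sqrt{r + 5}}{4} = - \frac{\sqrt{5 + r}}{4}$)
$g = - \frac{\sqrt{3}}{2}$ ($g = - \frac{\sqrt{5 + 7}}{4} = - \frac{\sqrt{12}}{4} = - \frac{2 \sqrt{3}}{4} = - \frac{\sqrt{3}}{2} \approx -0.86602$)
$C = - \frac{207}{16} - \frac{\sqrt{3}}{2}$ ($C = \left(- \frac{\sqrt{3}}{2} - 13\right) + \frac{1}{16} = \left(-13 - \frac{\sqrt{3}}{2}\right) + \frac{1}{16} = - \frac{207}{16} - \frac{\sqrt{3}}{2} \approx -13.804$)
$Y = \frac{64563}{1155730}$ ($Y = 841 \left(- \frac{1}{2459}\right) + 187 \cdot \frac{1}{470} = - \frac{841}{2459} + \frac{187}{470} = \frac{64563}{1155730} \approx 0.055863$)
$C Y = \left(- \frac{207}{16} - \frac{\sqrt{3}}{2}\right) \frac{64563}{1155730} = - \frac{13364541}{18491680} - \frac{64563 \sqrt{3}}{2311460}$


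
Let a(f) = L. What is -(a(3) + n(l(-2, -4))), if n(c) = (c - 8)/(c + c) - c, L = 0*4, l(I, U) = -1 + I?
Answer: -29/6 ≈ -4.8333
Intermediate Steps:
L = 0
n(c) = -c + (-8 + c)/(2*c) (n(c) = (-8 + c)/((2*c)) - c = (-8 + c)*(1/(2*c)) - c = (-8 + c)/(2*c) - c = -c + (-8 + c)/(2*c))
a(f) = 0
-(a(3) + n(l(-2, -4))) = -(0 + (½ - (-1 - 2) - 4/(-1 - 2))) = -(0 + (½ - 1*(-3) - 4/(-3))) = -(0 + (½ + 3 - 4*(-⅓))) = -(0 + (½ + 3 + 4/3)) = -(0 + 29/6) = -1*29/6 = -29/6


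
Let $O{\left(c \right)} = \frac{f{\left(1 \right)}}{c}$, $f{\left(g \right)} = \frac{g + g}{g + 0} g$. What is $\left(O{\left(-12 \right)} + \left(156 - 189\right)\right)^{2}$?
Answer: $\frac{39601}{36} \approx 1100.0$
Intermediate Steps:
$f{\left(g \right)} = 2 g$ ($f{\left(g \right)} = \frac{2 g}{g} g = 2 g$)
$O{\left(c \right)} = \frac{2}{c}$ ($O{\left(c \right)} = \frac{2 \cdot 1}{c} = \frac{2}{c}$)
$\left(O{\left(-12 \right)} + \left(156 - 189\right)\right)^{2} = \left(\frac{2}{-12} + \left(156 - 189\right)\right)^{2} = \left(2 \left(- \frac{1}{12}\right) + \left(156 - 189\right)\right)^{2} = \left(- \frac{1}{6} - 33\right)^{2} = \left(- \frac{199}{6}\right)^{2} = \frac{39601}{36}$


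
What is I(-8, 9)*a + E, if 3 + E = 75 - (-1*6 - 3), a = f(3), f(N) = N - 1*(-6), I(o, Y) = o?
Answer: 9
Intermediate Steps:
f(N) = 6 + N (f(N) = N + 6 = 6 + N)
a = 9 (a = 6 + 3 = 9)
E = 81 (E = -3 + (75 - (-1*6 - 3)) = -3 + (75 - (-6 - 3)) = -3 + (75 - 1*(-9)) = -3 + (75 + 9) = -3 + 84 = 81)
I(-8, 9)*a + E = -8*9 + 81 = -72 + 81 = 9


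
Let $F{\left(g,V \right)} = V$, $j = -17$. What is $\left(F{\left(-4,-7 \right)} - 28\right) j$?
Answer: $595$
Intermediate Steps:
$\left(F{\left(-4,-7 \right)} - 28\right) j = \left(-7 - 28\right) \left(-17\right) = \left(-35\right) \left(-17\right) = 595$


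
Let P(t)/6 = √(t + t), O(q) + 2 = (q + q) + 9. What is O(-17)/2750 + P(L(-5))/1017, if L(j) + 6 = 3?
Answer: -27/2750 + 2*I*√6/339 ≈ -0.0098182 + 0.014451*I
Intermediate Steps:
O(q) = 7 + 2*q (O(q) = -2 + ((q + q) + 9) = -2 + (2*q + 9) = -2 + (9 + 2*q) = 7 + 2*q)
L(j) = -3 (L(j) = -6 + 3 = -3)
P(t) = 6*√2*√t (P(t) = 6*√(t + t) = 6*√(2*t) = 6*(√2*√t) = 6*√2*√t)
O(-17)/2750 + P(L(-5))/1017 = (7 + 2*(-17))/2750 + (6*√2*√(-3))/1017 = (7 - 34)*(1/2750) + (6*√2*(I*√3))*(1/1017) = -27*1/2750 + (6*I*√6)*(1/1017) = -27/2750 + 2*I*√6/339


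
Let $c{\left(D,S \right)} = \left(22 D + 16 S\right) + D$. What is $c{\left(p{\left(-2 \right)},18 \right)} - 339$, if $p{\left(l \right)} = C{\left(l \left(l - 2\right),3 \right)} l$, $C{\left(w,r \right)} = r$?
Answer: $-189$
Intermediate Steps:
$p{\left(l \right)} = 3 l$
$c{\left(D,S \right)} = 16 S + 23 D$ ($c{\left(D,S \right)} = \left(16 S + 22 D\right) + D = 16 S + 23 D$)
$c{\left(p{\left(-2 \right)},18 \right)} - 339 = \left(16 \cdot 18 + 23 \cdot 3 \left(-2\right)\right) - 339 = \left(288 + 23 \left(-6\right)\right) - 339 = \left(288 - 138\right) - 339 = 150 - 339 = -189$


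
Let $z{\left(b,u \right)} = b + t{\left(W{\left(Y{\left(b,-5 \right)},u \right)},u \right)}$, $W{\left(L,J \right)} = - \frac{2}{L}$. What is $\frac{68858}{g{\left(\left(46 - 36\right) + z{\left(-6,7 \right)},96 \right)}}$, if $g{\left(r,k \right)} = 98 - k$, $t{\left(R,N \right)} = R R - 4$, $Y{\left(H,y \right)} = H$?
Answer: $34429$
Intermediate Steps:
$t{\left(R,N \right)} = -4 + R^{2}$ ($t{\left(R,N \right)} = R^{2} - 4 = -4 + R^{2}$)
$z{\left(b,u \right)} = -4 + b + \frac{4}{b^{2}}$ ($z{\left(b,u \right)} = b + \left(-4 + \left(- \frac{2}{b}\right)^{2}\right) = b - \left(4 - \frac{4}{b^{2}}\right) = -4 + b + \frac{4}{b^{2}}$)
$\frac{68858}{g{\left(\left(46 - 36\right) + z{\left(-6,7 \right)},96 \right)}} = \frac{68858}{98 - 96} = \frac{68858}{2} = 68858 \cdot \frac{1}{2} = 34429$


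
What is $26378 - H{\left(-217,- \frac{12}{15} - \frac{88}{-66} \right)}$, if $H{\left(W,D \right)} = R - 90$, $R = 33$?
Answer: $26435$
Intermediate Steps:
$H{\left(W,D \right)} = -57$ ($H{\left(W,D \right)} = 33 - 90 = -57$)
$26378 - H{\left(-217,- \frac{12}{15} - \frac{88}{-66} \right)} = 26378 - -57 = 26378 + 57 = 26435$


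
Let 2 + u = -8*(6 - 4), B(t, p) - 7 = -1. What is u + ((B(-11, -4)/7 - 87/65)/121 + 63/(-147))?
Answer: -144972/7865 ≈ -18.433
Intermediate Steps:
B(t, p) = 6 (B(t, p) = 7 - 1 = 6)
u = -18 (u = -2 - 8*(6 - 4) = -2 - 8*2 = -2 - 16 = -18)
u + ((B(-11, -4)/7 - 87/65)/121 + 63/(-147)) = -18 + ((6/7 - 87/65)/121 + 63/(-147)) = -18 + ((6*(⅐) - 87*1/65)*(1/121) + 63*(-1/147)) = -18 + ((6/7 - 87/65)*(1/121) - 3/7) = -18 + (-219/455*1/121 - 3/7) = -18 + (-219/55055 - 3/7) = -18 - 3402/7865 = -144972/7865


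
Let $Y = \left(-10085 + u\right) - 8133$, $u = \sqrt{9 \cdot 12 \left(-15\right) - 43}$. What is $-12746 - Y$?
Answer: $5472 - i \sqrt{1663} \approx 5472.0 - 40.78 i$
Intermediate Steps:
$u = i \sqrt{1663}$ ($u = \sqrt{108 \left(-15\right) - 43} = \sqrt{-1620 - 43} = \sqrt{-1663} = i \sqrt{1663} \approx 40.78 i$)
$Y = -18218 + i \sqrt{1663}$ ($Y = \left(-10085 + i \sqrt{1663}\right) - 8133 = -18218 + i \sqrt{1663} \approx -18218.0 + 40.78 i$)
$-12746 - Y = -12746 - \left(-18218 + i \sqrt{1663}\right) = -12746 + \left(18218 - i \sqrt{1663}\right) = 5472 - i \sqrt{1663}$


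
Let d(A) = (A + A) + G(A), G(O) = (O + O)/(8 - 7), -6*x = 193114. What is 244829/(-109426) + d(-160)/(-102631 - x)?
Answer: -6441385453/2890706642 ≈ -2.2283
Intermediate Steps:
x = -96557/3 (x = -⅙*193114 = -96557/3 ≈ -32186.)
G(O) = 2*O (G(O) = (2*O)/1 = (2*O)*1 = 2*O)
d(A) = 4*A (d(A) = (A + A) + 2*A = 2*A + 2*A = 4*A)
244829/(-109426) + d(-160)/(-102631 - x) = 244829/(-109426) + (4*(-160))/(-102631 - 1*(-96557/3)) = 244829*(-1/109426) - 640/(-102631 + 96557/3) = -244829/109426 - 640/(-211336/3) = -244829/109426 - 640*(-3/211336) = -244829/109426 + 240/26417 = -6441385453/2890706642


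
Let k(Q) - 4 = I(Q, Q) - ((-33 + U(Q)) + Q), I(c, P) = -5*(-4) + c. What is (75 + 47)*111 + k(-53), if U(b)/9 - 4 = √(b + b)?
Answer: 13563 - 9*I*√106 ≈ 13563.0 - 92.661*I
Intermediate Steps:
U(b) = 36 + 9*√2*√b (U(b) = 36 + 9*√(b + b) = 36 + 9*√(2*b) = 36 + 9*(√2*√b) = 36 + 9*√2*√b)
I(c, P) = 20 + c
k(Q) = 21 - 9*√2*√Q (k(Q) = 4 + ((20 + Q) - ((-33 + (36 + 9*√2*√Q)) + Q)) = 4 + ((20 + Q) - ((3 + 9*√2*√Q) + Q)) = 4 + ((20 + Q) - (3 + Q + 9*√2*√Q)) = 4 + ((20 + Q) + (-3 - Q - 9*√2*√Q)) = 4 + (17 - 9*√2*√Q) = 21 - 9*√2*√Q)
(75 + 47)*111 + k(-53) = (75 + 47)*111 + (21 - 9*√2*√(-53)) = 122*111 + (21 - 9*√2*I*√53) = 13542 + (21 - 9*I*√106) = 13563 - 9*I*√106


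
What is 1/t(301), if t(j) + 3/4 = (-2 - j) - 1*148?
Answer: -4/1807 ≈ -0.0022136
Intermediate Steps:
t(j) = -603/4 - j (t(j) = -¾ + ((-2 - j) - 1*148) = -¾ + ((-2 - j) - 148) = -¾ + (-150 - j) = -603/4 - j)
1/t(301) = 1/(-603/4 - 1*301) = 1/(-603/4 - 301) = 1/(-1807/4) = -4/1807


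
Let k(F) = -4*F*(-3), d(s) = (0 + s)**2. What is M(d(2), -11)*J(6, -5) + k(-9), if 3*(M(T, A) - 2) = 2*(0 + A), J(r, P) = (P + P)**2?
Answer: -1924/3 ≈ -641.33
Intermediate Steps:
d(s) = s**2
J(r, P) = 4*P**2 (J(r, P) = (2*P)**2 = 4*P**2)
M(T, A) = 2 + 2*A/3 (M(T, A) = 2 + (2*(0 + A))/3 = 2 + (2*A)/3 = 2 + 2*A/3)
k(F) = 12*F
M(d(2), -11)*J(6, -5) + k(-9) = (2 + (2/3)*(-11))*(4*(-5)**2) + 12*(-9) = (2 - 22/3)*(4*25) - 108 = -16/3*100 - 108 = -1600/3 - 108 = -1924/3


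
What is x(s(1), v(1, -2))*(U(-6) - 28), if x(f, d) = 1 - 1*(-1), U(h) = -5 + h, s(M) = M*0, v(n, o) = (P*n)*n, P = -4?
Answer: -78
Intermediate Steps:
v(n, o) = -4*n² (v(n, o) = (-4*n)*n = -4*n²)
s(M) = 0
x(f, d) = 2 (x(f, d) = 1 + 1 = 2)
x(s(1), v(1, -2))*(U(-6) - 28) = 2*((-5 - 6) - 28) = 2*(-11 - 28) = 2*(-39) = -78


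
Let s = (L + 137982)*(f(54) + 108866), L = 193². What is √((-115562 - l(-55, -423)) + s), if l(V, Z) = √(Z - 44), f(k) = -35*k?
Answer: √(18745395894 - I*√467) ≈ 1.3691e+5 - 0.e-4*I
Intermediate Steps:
l(V, Z) = √(-44 + Z)
L = 37249
s = 18745511456 (s = (37249 + 137982)*(-35*54 + 108866) = 175231*(-1890 + 108866) = 175231*106976 = 18745511456)
√((-115562 - l(-55, -423)) + s) = √((-115562 - √(-44 - 423)) + 18745511456) = √((-115562 - √(-467)) + 18745511456) = √((-115562 - I*√467) + 18745511456) = √(18745395894 - I*√467)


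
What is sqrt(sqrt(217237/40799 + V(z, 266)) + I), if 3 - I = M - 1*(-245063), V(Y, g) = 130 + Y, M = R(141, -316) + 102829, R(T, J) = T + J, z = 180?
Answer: sqrt(-578790259845314 + 40799*sqrt(524876156673))/40799 ≈ 589.66*I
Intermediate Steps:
R(T, J) = J + T
M = 102654 (M = (-316 + 141) + 102829 = -175 + 102829 = 102654)
I = -347714 (I = 3 - (102654 - 1*(-245063)) = 3 - (102654 + 245063) = 3 - 1*347717 = 3 - 347717 = -347714)
sqrt(sqrt(217237/40799 + V(z, 266)) + I) = sqrt(sqrt(217237/40799 + (130 + 180)) - 347714) = sqrt(sqrt(217237*(1/40799) + 310) - 347714) = sqrt(sqrt(217237/40799 + 310) - 347714) = sqrt(sqrt(12864927/40799) - 347714) = sqrt(sqrt(524876156673)/40799 - 347714) = sqrt(-347714 + sqrt(524876156673)/40799)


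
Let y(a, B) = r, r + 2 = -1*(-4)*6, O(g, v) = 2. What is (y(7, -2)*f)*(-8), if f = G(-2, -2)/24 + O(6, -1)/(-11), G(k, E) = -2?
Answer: 140/3 ≈ 46.667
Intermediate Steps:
r = 22 (r = -2 - 1*(-4)*6 = -2 + 4*6 = -2 + 24 = 22)
y(a, B) = 22
f = -35/132 (f = -2/24 + 2/(-11) = -2*1/24 + 2*(-1/11) = -1/12 - 2/11 = -35/132 ≈ -0.26515)
(y(7, -2)*f)*(-8) = (22*(-35/132))*(-8) = -35/6*(-8) = 140/3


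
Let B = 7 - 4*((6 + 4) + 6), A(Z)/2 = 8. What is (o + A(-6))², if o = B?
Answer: 1681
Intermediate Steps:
A(Z) = 16 (A(Z) = 2*8 = 16)
B = -57 (B = 7 - 4*(10 + 6) = 7 - 4*16 = 7 - 64 = -57)
o = -57
(o + A(-6))² = (-57 + 16)² = (-41)² = 1681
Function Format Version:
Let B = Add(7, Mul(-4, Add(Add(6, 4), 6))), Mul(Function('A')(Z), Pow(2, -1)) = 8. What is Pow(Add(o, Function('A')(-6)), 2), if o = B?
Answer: 1681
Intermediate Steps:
Function('A')(Z) = 16 (Function('A')(Z) = Mul(2, 8) = 16)
B = -57 (B = Add(7, Mul(-4, Add(10, 6))) = Add(7, Mul(-4, 16)) = Add(7, -64) = -57)
o = -57
Pow(Add(o, Function('A')(-6)), 2) = Pow(Add(-57, 16), 2) = Pow(-41, 2) = 1681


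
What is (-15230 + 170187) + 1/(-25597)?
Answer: 3966434328/25597 ≈ 1.5496e+5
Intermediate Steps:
(-15230 + 170187) + 1/(-25597) = 154957 - 1/25597 = 3966434328/25597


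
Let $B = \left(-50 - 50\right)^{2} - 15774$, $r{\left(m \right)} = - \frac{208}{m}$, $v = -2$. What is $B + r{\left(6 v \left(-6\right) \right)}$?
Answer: $- \frac{51992}{9} \approx -5776.9$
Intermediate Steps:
$B = -5774$ ($B = \left(-100\right)^{2} - 15774 = 10000 - 15774 = -5774$)
$B + r{\left(6 v \left(-6\right) \right)} = -5774 - \frac{208}{6 \left(-2\right) \left(-6\right)} = -5774 - \frac{208}{\left(-12\right) \left(-6\right)} = -5774 - \frac{208}{72} = -5774 - \frac{26}{9} = - \frac{51992}{9}$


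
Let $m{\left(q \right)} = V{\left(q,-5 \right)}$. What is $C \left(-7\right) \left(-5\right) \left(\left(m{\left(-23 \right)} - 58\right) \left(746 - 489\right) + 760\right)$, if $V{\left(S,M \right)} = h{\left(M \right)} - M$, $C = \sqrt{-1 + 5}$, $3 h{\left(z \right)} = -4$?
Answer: $- \frac{2772770}{3} \approx -9.2426 \cdot 10^{5}$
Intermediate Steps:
$h{\left(z \right)} = - \frac{4}{3}$ ($h{\left(z \right)} = \frac{1}{3} \left(-4\right) = - \frac{4}{3}$)
$C = 2$ ($C = \sqrt{4} = 2$)
$V{\left(S,M \right)} = - \frac{4}{3} - M$
$m{\left(q \right)} = \frac{11}{3}$ ($m{\left(q \right)} = - \frac{4}{3} - -5 = - \frac{4}{3} + 5 = \frac{11}{3}$)
$C \left(-7\right) \left(-5\right) \left(\left(m{\left(-23 \right)} - 58\right) \left(746 - 489\right) + 760\right) = 2 \left(-7\right) \left(-5\right) \left(\left(\frac{11}{3} - 58\right) \left(746 - 489\right) + 760\right) = \left(-14\right) \left(-5\right) \left(\left(- \frac{163}{3}\right) 257 + 760\right) = 70 \left(- \frac{41891}{3} + 760\right) = 70 \left(- \frac{39611}{3}\right) = - \frac{2772770}{3}$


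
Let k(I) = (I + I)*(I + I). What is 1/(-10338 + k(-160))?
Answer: 1/92062 ≈ 1.0862e-5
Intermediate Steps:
k(I) = 4*I**2 (k(I) = (2*I)*(2*I) = 4*I**2)
1/(-10338 + k(-160)) = 1/(-10338 + 4*(-160)**2) = 1/(-10338 + 4*25600) = 1/(-10338 + 102400) = 1/92062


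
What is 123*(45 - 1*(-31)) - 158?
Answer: 9190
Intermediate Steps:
123*(45 - 1*(-31)) - 158 = 123*(45 + 31) - 158 = 123*76 - 158 = 9348 - 158 = 9190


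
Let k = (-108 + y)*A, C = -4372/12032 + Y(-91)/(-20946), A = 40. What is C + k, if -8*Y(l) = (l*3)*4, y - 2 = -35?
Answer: -59229118015/10500928 ≈ -5640.4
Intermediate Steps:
y = -33 (y = 2 - 35 = -33)
Y(l) = -3*l/2 (Y(l) = -l*3*4/8 = -3*l*4/8 = -3*l/2)
C = -3884095/10500928 (C = -4372/12032 - 3/2*(-91)/(-20946) = -4372*1/12032 + (273/2)*(-1/20946) = -1093/3008 - 91/13964 = -3884095/10500928 ≈ -0.36988)
k = -5640 (k = (-108 - 33)*40 = -141*40 = -5640)
C + k = -3884095/10500928 - 5640 = -59229118015/10500928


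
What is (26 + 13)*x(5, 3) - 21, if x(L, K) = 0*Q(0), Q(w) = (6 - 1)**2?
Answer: -21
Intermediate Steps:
Q(w) = 25 (Q(w) = 5**2 = 25)
x(L, K) = 0 (x(L, K) = 0*25 = 0)
(26 + 13)*x(5, 3) - 21 = (26 + 13)*0 - 21 = 39*0 - 21 = 0 - 21 = -21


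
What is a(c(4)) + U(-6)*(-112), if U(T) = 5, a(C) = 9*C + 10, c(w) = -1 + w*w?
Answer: -415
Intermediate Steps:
c(w) = -1 + w²
a(C) = 10 + 9*C
a(c(4)) + U(-6)*(-112) = (10 + 9*(-1 + 4²)) + 5*(-112) = (10 + 9*(-1 + 16)) - 560 = (10 + 9*15) - 560 = (10 + 135) - 560 = 145 - 560 = -415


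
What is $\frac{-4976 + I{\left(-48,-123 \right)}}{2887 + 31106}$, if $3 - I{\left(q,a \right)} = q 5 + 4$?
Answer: $- \frac{1579}{11331} \approx -0.13935$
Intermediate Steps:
$I{\left(q,a \right)} = -1 - 5 q$ ($I{\left(q,a \right)} = 3 - \left(q 5 + 4\right) = 3 - \left(5 q + 4\right) = 3 - \left(4 + 5 q\right) = -1 - 5 q$)
$\frac{-4976 + I{\left(-48,-123 \right)}}{2887 + 31106} = \frac{-4976 - -239}{2887 + 31106} = \frac{-4976 + \left(-1 + 240\right)}{33993} = \left(-4976 + 239\right) \frac{1}{33993} = \left(-4737\right) \frac{1}{33993} = - \frac{1579}{11331}$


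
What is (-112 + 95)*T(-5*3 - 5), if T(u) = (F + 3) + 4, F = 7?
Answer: -238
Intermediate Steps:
T(u) = 14 (T(u) = (7 + 3) + 4 = 10 + 4 = 14)
(-112 + 95)*T(-5*3 - 5) = (-112 + 95)*14 = -17*14 = -238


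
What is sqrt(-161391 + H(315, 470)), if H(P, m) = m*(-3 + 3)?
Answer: I*sqrt(161391) ≈ 401.73*I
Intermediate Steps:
H(P, m) = 0 (H(P, m) = m*0 = 0)
sqrt(-161391 + H(315, 470)) = sqrt(-161391 + 0) = sqrt(-161391) = I*sqrt(161391)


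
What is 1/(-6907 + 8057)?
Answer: 1/1150 ≈ 0.00086956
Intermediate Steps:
1/(-6907 + 8057) = 1/1150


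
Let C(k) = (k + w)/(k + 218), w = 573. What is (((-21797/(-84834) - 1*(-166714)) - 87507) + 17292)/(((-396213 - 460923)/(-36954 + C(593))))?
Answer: 15333430996491779/3685704835554 ≈ 4160.2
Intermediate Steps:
C(k) = (573 + k)/(218 + k) (C(k) = (k + 573)/(k + 218) = (573 + k)/(218 + k))
(((-21797/(-84834) - 1*(-166714)) - 87507) + 17292)/(((-396213 - 460923)/(-36954 + C(593)))) = (((-21797/(-84834) - 1*(-166714)) - 87507) + 17292)/(((-396213 - 460923)/(-36954 + (573 + 593)/(218 + 593)))) = (((-21797*(-1/84834) + 166714) - 87507) + 17292)/((-857136/(-36954 + 1166/811))) = (((21797/84834 + 166714) - 87507) + 17292)/((-857136/(-36954 + (1/811)*1166))) = ((14143037273/84834 - 87507) + 17292)/((-857136/(-36954 + 1166/811))) = (6719468435/84834 + 17292)/((-857136/(-29968528/811))) = 8186417963/(84834*((-857136*(-811/29968528)))) = 8186417963/(84834*(43446081/1873033)) = (8186417963/84834)*(1873033/43446081) = 15333430996491779/3685704835554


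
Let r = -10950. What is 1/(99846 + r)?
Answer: 1/88896 ≈ 1.1249e-5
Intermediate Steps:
1/(99846 + r) = 1/(99846 - 10950) = 1/88896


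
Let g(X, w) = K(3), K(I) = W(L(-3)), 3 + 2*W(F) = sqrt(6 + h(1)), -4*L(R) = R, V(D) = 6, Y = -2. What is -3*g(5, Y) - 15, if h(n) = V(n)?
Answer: -21/2 - 3*sqrt(3) ≈ -15.696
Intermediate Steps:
h(n) = 6
L(R) = -R/4
W(F) = -3/2 + sqrt(3) (W(F) = -3/2 + sqrt(6 + 6)/2 = -3/2 + sqrt(12)/2 = -3/2 + (2*sqrt(3))/2 = -3/2 + sqrt(3))
K(I) = -3/2 + sqrt(3)
g(X, w) = -3/2 + sqrt(3)
-3*g(5, Y) - 15 = -3*(-3/2 + sqrt(3)) - 15 = (9/2 - 3*sqrt(3)) - 15 = -21/2 - 3*sqrt(3)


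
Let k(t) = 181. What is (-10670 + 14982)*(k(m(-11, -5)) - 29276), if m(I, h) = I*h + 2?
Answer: -125457640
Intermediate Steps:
m(I, h) = 2 + I*h
(-10670 + 14982)*(k(m(-11, -5)) - 29276) = (-10670 + 14982)*(181 - 29276) = 4312*(-29095) = -125457640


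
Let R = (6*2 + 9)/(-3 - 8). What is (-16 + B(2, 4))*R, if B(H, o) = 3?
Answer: 273/11 ≈ 24.818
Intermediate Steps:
R = -21/11 (R = (12 + 9)/(-11) = 21*(-1/11) = -21/11 ≈ -1.9091)
(-16 + B(2, 4))*R = (-16 + 3)*(-21/11) = -13*(-21/11) = 273/11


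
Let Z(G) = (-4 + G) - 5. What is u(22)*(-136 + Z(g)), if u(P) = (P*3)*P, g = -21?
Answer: -241032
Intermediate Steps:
Z(G) = -9 + G
u(P) = 3*P**2 (u(P) = (3*P)*P = 3*P**2)
u(22)*(-136 + Z(g)) = (3*22**2)*(-136 + (-9 - 21)) = (3*484)*(-136 - 30) = 1452*(-166) = -241032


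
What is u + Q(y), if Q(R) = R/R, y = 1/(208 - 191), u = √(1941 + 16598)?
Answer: 1 + √18539 ≈ 137.16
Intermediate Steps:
u = √18539 ≈ 136.16
y = 1/17 ≈ 0.058824
Q(R) = 1
u + Q(y) = √18539 + 1 = 1 + √18539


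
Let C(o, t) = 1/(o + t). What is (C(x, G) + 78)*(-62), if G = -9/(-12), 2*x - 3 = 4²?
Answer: -198524/41 ≈ -4842.0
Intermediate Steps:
x = 19/2 (x = 3/2 + (½)*4² = 3/2 + (½)*16 = 3/2 + 8 = 19/2 ≈ 9.5000)
G = ¾ (G = -9*(-1/12) = ¾ ≈ 0.75000)
(C(x, G) + 78)*(-62) = (1/(19/2 + ¾) + 78)*(-62) = (1/(41/4) + 78)*(-62) = (4/41 + 78)*(-62) = (3202/41)*(-62) = -198524/41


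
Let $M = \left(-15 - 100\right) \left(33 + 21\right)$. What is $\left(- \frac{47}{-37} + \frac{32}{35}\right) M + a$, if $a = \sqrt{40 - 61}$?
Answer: $- \frac{3513618}{259} + i \sqrt{21} \approx -13566.0 + 4.5826 i$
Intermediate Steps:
$M = -6210$ ($M = \left(-15 - 100\right) 54 = \left(-115\right) 54 = -6210$)
$a = i \sqrt{21}$ ($a = \sqrt{-21} = i \sqrt{21} \approx 4.5826 i$)
$\left(- \frac{47}{-37} + \frac{32}{35}\right) M + a = \left(- \frac{47}{-37} + \frac{32}{35}\right) \left(-6210\right) + i \sqrt{21} = \left(\left(-47\right) \left(- \frac{1}{37}\right) + 32 \cdot \frac{1}{35}\right) \left(-6210\right) + i \sqrt{21} = \left(\frac{47}{37} + \frac{32}{35}\right) \left(-6210\right) + i \sqrt{21} = \frac{2829}{1295} \left(-6210\right) + i \sqrt{21} = - \frac{3513618}{259} + i \sqrt{21}$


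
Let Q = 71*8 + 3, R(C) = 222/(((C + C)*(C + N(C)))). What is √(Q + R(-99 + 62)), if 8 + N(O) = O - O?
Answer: √128490/15 ≈ 23.897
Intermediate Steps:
N(O) = -8 (N(O) = -8 + (O - O) = -8 + 0 = -8)
R(C) = 111/(C*(-8 + C)) (R(C) = 222/(((C + C)*(C - 8))) = 222/(((2*C)*(-8 + C))) = 222/((2*C*(-8 + C))) = 222*(1/(2*C*(-8 + C))) = 111/(C*(-8 + C)))
Q = 571 (Q = 568 + 3 = 571)
√(Q + R(-99 + 62)) = √(571 + 111/((-99 + 62)*(-8 + (-99 + 62)))) = √(571 + 111/(-37*(-8 - 37))) = √(571 + 111*(-1/37)/(-45)) = √(571 + 111*(-1/37)*(-1/45)) = √(571 + 1/15) = √(8566/15) = √128490/15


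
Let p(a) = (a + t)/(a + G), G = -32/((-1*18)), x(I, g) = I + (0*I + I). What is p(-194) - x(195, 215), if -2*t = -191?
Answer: -1347627/3460 ≈ -389.49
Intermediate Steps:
t = 191/2 (t = -1/2*(-191) = 191/2 ≈ 95.500)
x(I, g) = 2*I (x(I, g) = I + (0 + I) = I + I = 2*I)
G = 16/9 (G = -32/(-18) = -32*(-1/18) = 16/9 ≈ 1.7778)
p(a) = (191/2 + a)/(16/9 + a) (p(a) = (a + 191/2)/(a + 16/9) = (191/2 + a)/(16/9 + a))
p(-194) - x(195, 215) = 9*(191 + 2*(-194))/(2*(16 + 9*(-194))) - 2*195 = 9*(191 - 388)/(2*(16 - 1746)) - 1*390 = (9/2)*(-197)/(-1730) - 390 = (9/2)*(-1/1730)*(-197) - 390 = 1773/3460 - 390 = -1347627/3460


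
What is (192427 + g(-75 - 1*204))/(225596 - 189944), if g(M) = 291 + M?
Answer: 192439/35652 ≈ 5.3977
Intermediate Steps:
(192427 + g(-75 - 1*204))/(225596 - 189944) = (192427 + (291 + (-75 - 1*204)))/(225596 - 189944) = (192427 + (291 + (-75 - 204)))/35652 = (192427 + (291 - 279))*(1/35652) = (192427 + 12)*(1/35652) = 192439*(1/35652) = 192439/35652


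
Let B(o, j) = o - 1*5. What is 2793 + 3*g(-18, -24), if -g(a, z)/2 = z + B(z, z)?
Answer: 3111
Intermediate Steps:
B(o, j) = -5 + o (B(o, j) = o - 5 = -5 + o)
g(a, z) = 10 - 4*z (g(a, z) = -2*(z + (-5 + z)) = -2*(-5 + 2*z) = 10 - 4*z)
2793 + 3*g(-18, -24) = 2793 + 3*(10 - 4*(-24)) = 2793 + 3*(10 + 96) = 2793 + 3*106 = 2793 + 318 = 3111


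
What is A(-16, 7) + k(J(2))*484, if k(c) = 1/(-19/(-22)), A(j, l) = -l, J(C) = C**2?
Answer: 10515/19 ≈ 553.42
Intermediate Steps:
k(c) = 22/19 (k(c) = 1/(-19*(-1/22)) = 1/(19/22) = 22/19)
A(-16, 7) + k(J(2))*484 = -1*7 + (22/19)*484 = -7 + 10648/19 = 10515/19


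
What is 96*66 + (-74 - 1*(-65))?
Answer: 6327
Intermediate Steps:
96*66 + (-74 - 1*(-65)) = 6336 + (-74 + 65) = 6336 - 9 = 6327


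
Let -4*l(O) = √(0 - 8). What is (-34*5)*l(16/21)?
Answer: 85*I*√2 ≈ 120.21*I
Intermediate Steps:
l(O) = -I*√2/2 (l(O) = -√(0 - 8)/4 = -I*√2/2)
(-34*5)*l(16/21) = (-34*5)*(-I*√2/2) = -(-85)*I*√2 = 85*I*√2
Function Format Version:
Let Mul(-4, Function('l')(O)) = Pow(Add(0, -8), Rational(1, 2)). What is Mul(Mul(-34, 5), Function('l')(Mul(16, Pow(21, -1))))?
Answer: Mul(85, I, Pow(2, Rational(1, 2))) ≈ Mul(120.21, I)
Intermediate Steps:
Function('l')(O) = Mul(Rational(-1, 2), I, Pow(2, Rational(1, 2))) (Function('l')(O) = Mul(Rational(-1, 4), Pow(Add(0, -8), Rational(1, 2))) = Mul(Rational(-1, 4), Pow(-8, Rational(1, 2))) = Mul(Rational(-1, 4), Mul(2, I, Pow(2, Rational(1, 2)))) = Mul(Rational(-1, 2), I, Pow(2, Rational(1, 2))))
Mul(Mul(-34, 5), Function('l')(Mul(16, Pow(21, -1)))) = Mul(Mul(-34, 5), Mul(Rational(-1, 2), I, Pow(2, Rational(1, 2)))) = Mul(-170, Mul(Rational(-1, 2), I, Pow(2, Rational(1, 2)))) = Mul(85, I, Pow(2, Rational(1, 2)))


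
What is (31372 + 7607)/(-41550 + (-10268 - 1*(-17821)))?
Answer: -38979/33997 ≈ -1.1465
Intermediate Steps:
(31372 + 7607)/(-41550 + (-10268 - 1*(-17821))) = 38979/(-41550 + (-10268 + 17821)) = 38979/(-41550 + 7553) = 38979/(-33997) = 38979*(-1/33997) = -38979/33997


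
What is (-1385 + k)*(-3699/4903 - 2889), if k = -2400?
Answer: 53627643810/4903 ≈ 1.0938e+7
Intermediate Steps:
(-1385 + k)*(-3699/4903 - 2889) = (-1385 - 2400)*(-3699/4903 - 2889) = -3785*(-3699*1/4903 - 2889) = -3785*(-3699/4903 - 2889) = -3785*(-14168466/4903) = 53627643810/4903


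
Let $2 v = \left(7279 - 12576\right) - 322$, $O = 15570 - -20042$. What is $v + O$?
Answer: $\frac{65605}{2} \approx 32803.0$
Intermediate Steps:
$O = 35612$ ($O = 15570 + 20042 = 35612$)
$v = - \frac{5619}{2}$ ($v = \frac{\left(7279 - 12576\right) - 322}{2} = \frac{-5297 - 322}{2} = \frac{1}{2} \left(-5619\right) = - \frac{5619}{2} \approx -2809.5$)
$v + O = - \frac{5619}{2} + 35612 = \frac{65605}{2}$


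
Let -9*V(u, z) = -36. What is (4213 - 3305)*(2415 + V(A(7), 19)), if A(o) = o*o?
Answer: 2196452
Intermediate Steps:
A(o) = o²
V(u, z) = 4 (V(u, z) = -⅑*(-36) = 4)
(4213 - 3305)*(2415 + V(A(7), 19)) = (4213 - 3305)*(2415 + 4) = 908*2419 = 2196452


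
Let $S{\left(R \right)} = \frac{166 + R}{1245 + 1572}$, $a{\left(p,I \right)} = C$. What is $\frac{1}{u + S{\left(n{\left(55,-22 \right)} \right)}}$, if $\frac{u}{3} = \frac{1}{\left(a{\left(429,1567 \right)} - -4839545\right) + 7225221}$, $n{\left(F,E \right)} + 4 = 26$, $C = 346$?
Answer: $\frac{1258793352}{84009241} \approx 14.984$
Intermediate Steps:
$n{\left(F,E \right)} = 22$ ($n{\left(F,E \right)} = -4 + 26 = 22$)
$a{\left(p,I \right)} = 346$
$S{\left(R \right)} = \frac{166}{2817} + \frac{R}{2817}$ ($S{\left(R \right)} = \frac{166 + R}{2817} = \left(166 + R\right) \frac{1}{2817} = \frac{166}{2817} + \frac{R}{2817}$)
$u = \frac{1}{4021704}$ ($u = \frac{3}{\left(346 - -4839545\right) + 7225221} = \frac{3}{\left(346 + 4839545\right) + 7225221} = \frac{3}{4839891 + 7225221} = \frac{3}{12065112} = 3 \cdot \frac{1}{12065112} = \frac{1}{4021704} \approx 2.4865 \cdot 10^{-7}$)
$\frac{1}{u + S{\left(n{\left(55,-22 \right)} \right)}} = \frac{1}{\frac{1}{4021704} + \left(\frac{166}{2817} + \frac{1}{2817} \cdot 22\right)} = \frac{1}{\frac{1}{4021704} + \left(\frac{166}{2817} + \frac{22}{2817}\right)} = \frac{1}{\frac{1}{4021704} + \frac{188}{2817}} = \frac{1}{\frac{84009241}{1258793352}} = \frac{1258793352}{84009241}$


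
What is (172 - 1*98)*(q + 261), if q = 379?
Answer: 47360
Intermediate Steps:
(172 - 1*98)*(q + 261) = (172 - 1*98)*(379 + 261) = (172 - 98)*640 = 74*640 = 47360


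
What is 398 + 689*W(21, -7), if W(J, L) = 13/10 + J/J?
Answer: 19827/10 ≈ 1982.7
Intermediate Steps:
W(J, L) = 23/10 (W(J, L) = 13*(1/10) + 1 = 13/10 + 1 = 23/10)
398 + 689*W(21, -7) = 398 + 689*(23/10) = 398 + 15847/10 = 19827/10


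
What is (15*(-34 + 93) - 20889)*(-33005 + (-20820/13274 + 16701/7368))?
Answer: 2690466471402141/4075118 ≈ 6.6022e+8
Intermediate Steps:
(15*(-34 + 93) - 20889)*(-33005 + (-20820/13274 + 16701/7368)) = (15*59 - 20889)*(-33005 + (-20820*1/13274 + 16701*(1/7368))) = (885 - 20889)*(-33005 + (-10410/6637 + 5567/2456)) = -20004*(-33005 + 11381219/16300472) = -20004*(-537985697141/16300472) = 2690466471402141/4075118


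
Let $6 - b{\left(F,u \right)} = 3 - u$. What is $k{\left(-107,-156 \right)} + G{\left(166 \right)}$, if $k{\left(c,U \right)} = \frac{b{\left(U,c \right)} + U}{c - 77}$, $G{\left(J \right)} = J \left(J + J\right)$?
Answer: $\frac{2535217}{46} \approx 55113.0$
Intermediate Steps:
$b{\left(F,u \right)} = 3 + u$ ($b{\left(F,u \right)} = 6 - \left(3 - u\right) = 6 + \left(-3 + u\right) = 3 + u$)
$G{\left(J \right)} = 2 J^{2}$ ($G{\left(J \right)} = J 2 J = 2 J^{2}$)
$k{\left(c,U \right)} = \frac{3 + U + c}{-77 + c}$ ($k{\left(c,U \right)} = \frac{\left(3 + c\right) + U}{c - 77} = \frac{3 + U + c}{-77 + c}$)
$k{\left(-107,-156 \right)} + G{\left(166 \right)} = \frac{3 - 156 - 107}{-77 - 107} + 2 \cdot 166^{2} = \frac{1}{-184} \left(-260\right) + 2 \cdot 27556 = \left(- \frac{1}{184}\right) \left(-260\right) + 55112 = \frac{65}{46} + 55112 = \frac{2535217}{46}$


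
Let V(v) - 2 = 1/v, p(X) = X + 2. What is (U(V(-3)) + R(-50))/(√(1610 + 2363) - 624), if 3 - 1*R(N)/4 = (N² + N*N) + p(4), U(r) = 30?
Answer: 12468768/385403 + 19982*√3973/385403 ≈ 35.621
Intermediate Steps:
p(X) = 2 + X
V(v) = 2 + 1/v
R(N) = -12 - 8*N² (R(N) = 12 - 4*((N² + N*N) + (2 + 4)) = 12 - 4*((N² + N²) + 6) = 12 - 4*(2*N² + 6) = 12 - 4*(6 + 2*N²) = 12 + (-24 - 8*N²) = -12 - 8*N²)
(U(V(-3)) + R(-50))/(√(1610 + 2363) - 624) = (30 + (-12 - 8*(-50)²))/(√(1610 + 2363) - 624) = (30 + (-12 - 8*2500))/(√3973 - 624) = (30 + (-12 - 20000))/(-624 + √3973) = (30 - 20012)/(-624 + √3973) = -19982/(-624 + √3973)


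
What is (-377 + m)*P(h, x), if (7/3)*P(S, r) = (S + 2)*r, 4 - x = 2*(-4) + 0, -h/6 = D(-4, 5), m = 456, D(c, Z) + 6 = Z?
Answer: 22752/7 ≈ 3250.3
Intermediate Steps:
D(c, Z) = -6 + Z
h = 6 (h = -6*(-6 + 5) = -6*(-1) = 6)
x = 12 (x = 4 - (2*(-4) + 0) = 4 - (-8 + 0) = 4 - 1*(-8) = 4 + 8 = 12)
P(S, r) = 3*r*(2 + S)/7 (P(S, r) = 3*((S + 2)*r)/7 = 3*((2 + S)*r)/7 = 3*(r*(2 + S))/7 = 3*r*(2 + S)/7)
(-377 + m)*P(h, x) = (-377 + 456)*((3/7)*12*(2 + 6)) = 79*((3/7)*12*8) = 79*(288/7) = 22752/7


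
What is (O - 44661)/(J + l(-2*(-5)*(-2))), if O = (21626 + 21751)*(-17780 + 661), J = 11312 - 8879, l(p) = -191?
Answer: -371307762/1121 ≈ -3.3123e+5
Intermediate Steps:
J = 2433
O = -742570863 (O = 43377*(-17119) = -742570863)
(O - 44661)/(J + l(-2*(-5)*(-2))) = (-742570863 - 44661)/(2433 - 191) = -742615524/2242 = -742615524*1/2242 = -371307762/1121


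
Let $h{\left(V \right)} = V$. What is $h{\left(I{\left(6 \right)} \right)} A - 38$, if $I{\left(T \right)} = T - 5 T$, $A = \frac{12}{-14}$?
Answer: $- \frac{122}{7} \approx -17.429$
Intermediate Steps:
$A = - \frac{6}{7}$ ($A = 12 \left(- \frac{1}{14}\right) = - \frac{6}{7} \approx -0.85714$)
$I{\left(T \right)} = - 4 T$
$h{\left(I{\left(6 \right)} \right)} A - 38 = \left(-4\right) 6 \left(- \frac{6}{7}\right) - 38 = \left(-24\right) \left(- \frac{6}{7}\right) - 38 = \frac{144}{7} - 38 = - \frac{122}{7}$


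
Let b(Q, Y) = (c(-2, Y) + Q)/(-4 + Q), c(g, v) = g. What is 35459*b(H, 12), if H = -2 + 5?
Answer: -35459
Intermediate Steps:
H = 3
b(Q, Y) = (-2 + Q)/(-4 + Q)
35459*b(H, 12) = 35459*((-2 + 3)/(-4 + 3)) = 35459*(1/(-1)) = 35459*(-1*1) = 35459*(-1) = -35459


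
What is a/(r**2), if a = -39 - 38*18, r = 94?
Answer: -723/8836 ≈ -0.081824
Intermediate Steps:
a = -723 (a = -39 - 684 = -723)
a/(r**2) = -723/(94**2) = -723/8836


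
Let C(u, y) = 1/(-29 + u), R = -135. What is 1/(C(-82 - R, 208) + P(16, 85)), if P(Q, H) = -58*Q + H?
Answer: -24/20231 ≈ -0.0011863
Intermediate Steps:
P(Q, H) = H - 58*Q
1/(C(-82 - R, 208) + P(16, 85)) = 1/(1/(-29 + (-82 - 1*(-135))) + (85 - 58*16)) = 1/(1/(-29 + (-82 + 135)) + (85 - 928)) = 1/(1/(-29 + 53) - 843) = 1/(1/24 - 843) = 1/(-20231/24) = -24/20231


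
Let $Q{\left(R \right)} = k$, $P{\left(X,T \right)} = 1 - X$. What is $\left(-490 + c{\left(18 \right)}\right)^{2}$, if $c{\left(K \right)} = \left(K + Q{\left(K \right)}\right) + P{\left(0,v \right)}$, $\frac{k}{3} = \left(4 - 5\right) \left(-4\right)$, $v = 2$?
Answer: $210681$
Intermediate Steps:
$k = 12$ ($k = 3 \left(4 - 5\right) \left(-4\right) = 3 \left(\left(-1\right) \left(-4\right)\right) = 3 \cdot 4 = 12$)
$Q{\left(R \right)} = 12$
$c{\left(K \right)} = 13 + K$ ($c{\left(K \right)} = \left(K + 12\right) + \left(1 - 0\right) = \left(12 + K\right) + \left(1 + 0\right) = \left(12 + K\right) + 1 = 13 + K$)
$\left(-490 + c{\left(18 \right)}\right)^{2} = \left(-490 + \left(13 + 18\right)\right)^{2} = \left(-490 + 31\right)^{2} = \left(-459\right)^{2} = 210681$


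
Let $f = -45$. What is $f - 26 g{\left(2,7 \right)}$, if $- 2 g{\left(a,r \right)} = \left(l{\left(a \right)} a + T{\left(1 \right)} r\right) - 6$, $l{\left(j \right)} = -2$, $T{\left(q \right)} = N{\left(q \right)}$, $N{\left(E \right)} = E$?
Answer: $-84$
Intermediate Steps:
$T{\left(q \right)} = q$
$g{\left(a,r \right)} = 3 + a - \frac{r}{2}$ ($g{\left(a,r \right)} = - \frac{\left(- 2 a + 1 r\right) - 6}{2} = - \frac{\left(- 2 a + r\right) - 6}{2} = - \frac{\left(r - 2 a\right) - 6}{2} = - \frac{-6 + r - 2 a}{2} = 3 + a - \frac{r}{2}$)
$f - 26 g{\left(2,7 \right)} = -45 - 26 \left(3 + 2 - \frac{7}{2}\right) = -45 - 39 = -84$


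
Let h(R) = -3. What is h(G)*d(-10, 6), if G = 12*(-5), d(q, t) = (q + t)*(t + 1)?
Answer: 84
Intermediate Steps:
d(q, t) = (1 + t)*(q + t) (d(q, t) = (q + t)*(1 + t) = (1 + t)*(q + t))
G = -60
h(G)*d(-10, 6) = -3*(-10 + 6 + 6**2 - 10*6) = -3*(-10 + 6 + 36 - 60) = -3*(-28) = 84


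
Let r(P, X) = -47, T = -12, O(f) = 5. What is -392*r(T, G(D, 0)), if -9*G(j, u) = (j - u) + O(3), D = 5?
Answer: 18424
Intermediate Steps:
G(j, u) = -5/9 - j/9 + u/9 (G(j, u) = -((j - u) + 5)/9 = -(5 + j - u)/9 = -5/9 - j/9 + u/9)
-392*r(T, G(D, 0)) = -392*(-47) = 18424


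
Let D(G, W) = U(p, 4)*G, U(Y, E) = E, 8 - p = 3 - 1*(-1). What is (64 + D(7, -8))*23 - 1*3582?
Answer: -1466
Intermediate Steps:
p = 4 (p = 8 - (3 - 1*(-1)) = 8 - (3 + 1) = 8 - 1*4 = 8 - 4 = 4)
D(G, W) = 4*G
(64 + D(7, -8))*23 - 1*3582 = (64 + 4*7)*23 - 1*3582 = (64 + 28)*23 - 3582 = 92*23 - 3582 = 2116 - 3582 = -1466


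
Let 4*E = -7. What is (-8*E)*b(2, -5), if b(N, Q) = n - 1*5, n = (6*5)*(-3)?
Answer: -1330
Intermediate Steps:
n = -90 (n = 30*(-3) = -90)
E = -7/4 (E = (¼)*(-7) = -7/4 ≈ -1.7500)
b(N, Q) = -95 (b(N, Q) = -90 - 1*5 = -90 - 5 = -95)
(-8*E)*b(2, -5) = -8*(-7/4)*(-95) = 14*(-95) = -1330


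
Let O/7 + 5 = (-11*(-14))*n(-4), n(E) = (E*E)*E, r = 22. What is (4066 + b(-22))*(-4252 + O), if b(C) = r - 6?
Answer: -299124878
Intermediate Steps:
n(E) = E**3 (n(E) = E**2*E = E**3)
O = -69027 (O = -35 + 7*(-11*(-14)*(-4)**3) = -35 + 7*(154*(-64)) = -35 + 7*(-9856) = -35 - 68992 = -69027)
b(C) = 16 (b(C) = 22 - 6 = 16)
(4066 + b(-22))*(-4252 + O) = (4066 + 16)*(-4252 - 69027) = 4082*(-73279) = -299124878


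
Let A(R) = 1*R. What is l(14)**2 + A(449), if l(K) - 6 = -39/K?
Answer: 90029/196 ≈ 459.33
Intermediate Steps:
A(R) = R
l(K) = 6 - 39/K
l(14)**2 + A(449) = (6 - 39/14)**2 + 449 = (45/14)**2 + 449 = 2025/196 + 449 = 90029/196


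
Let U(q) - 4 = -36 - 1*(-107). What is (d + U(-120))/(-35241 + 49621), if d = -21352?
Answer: -21277/14380 ≈ -1.4796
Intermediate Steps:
U(q) = 75 (U(q) = 4 + (-36 - 1*(-107)) = 4 + (-36 + 107) = 4 + 71 = 75)
(d + U(-120))/(-35241 + 49621) = (-21352 + 75)/(-35241 + 49621) = -21277/14380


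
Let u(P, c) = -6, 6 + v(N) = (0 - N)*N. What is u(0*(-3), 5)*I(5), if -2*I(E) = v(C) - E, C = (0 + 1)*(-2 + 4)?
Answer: -45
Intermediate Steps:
C = 2 (C = 1*2 = 2)
v(N) = -6 - N² (v(N) = -6 + (0 - N)*N = -6 + (-N)*N = -6 - N²)
I(E) = 5 + E/2 (I(E) = -((-6 - 1*2²) - E)/2 = -((-6 - 1*4) - E)/2 = -((-6 - 4) - E)/2 = -(-10 - E)/2 = 5 + E/2)
u(0*(-3), 5)*I(5) = -6*(5 + (½)*5) = -6*(5 + 5/2) = -6*15/2 = -45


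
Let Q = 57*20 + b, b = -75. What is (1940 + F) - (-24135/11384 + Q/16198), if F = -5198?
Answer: -300194986743/92199016 ≈ -3255.9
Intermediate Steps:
Q = 1065 (Q = 57*20 - 75 = 1140 - 75 = 1065)
(1940 + F) - (-24135/11384 + Q/16198) = (1940 - 5198) - (-24135/11384 + 1065/16198) = -3258 - (-24135*1/11384 + 1065*(1/16198)) = -3258 - (-24135/11384 + 1065/16198) = -3258 - 1*(-189407385/92199016) = -3258 + 189407385/92199016 = -300194986743/92199016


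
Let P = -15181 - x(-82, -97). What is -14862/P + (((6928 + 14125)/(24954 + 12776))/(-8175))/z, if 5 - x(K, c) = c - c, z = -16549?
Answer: 12643646089055893/12919284665537250 ≈ 0.97866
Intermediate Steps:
x(K, c) = 5 (x(K, c) = 5 - (c - c) = 5 - 1*0 = 5 + 0 = 5)
P = -15186 (P = -15181 - 1*5 = -15181 - 5 = -15186)
-14862/P + (((6928 + 14125)/(24954 + 12776))/(-8175))/z = -14862/(-15186) + (((6928 + 14125)/(24954 + 12776))/(-8175))/(-16549) = -14862*(-1/15186) + ((21053/37730)*(-1/8175))*(-1/16549) = 2477/2531 + ((21053*(1/37730))*(-1/8175))*(-1/16549) = 2477/2531 + ((21053/37730)*(-1/8175))*(-1/16549) = 2477/2531 - 21053/308442750*(-1/16549) = 2477/2531 + 21053/5104419069750 = 12643646089055893/12919284665537250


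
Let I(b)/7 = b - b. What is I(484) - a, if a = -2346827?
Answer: 2346827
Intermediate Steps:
I(b) = 0 (I(b) = 7*(b - b) = 7*0 = 0)
I(484) - a = 0 - 1*(-2346827) = 0 + 2346827 = 2346827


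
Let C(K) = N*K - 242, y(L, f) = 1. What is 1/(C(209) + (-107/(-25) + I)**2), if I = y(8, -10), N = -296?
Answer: -625/38798826 ≈ -1.6109e-5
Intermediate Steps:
I = 1
C(K) = -242 - 296*K (C(K) = -296*K - 242 = -242 - 296*K)
1/(C(209) + (-107/(-25) + I)**2) = 1/((-242 - 296*209) + (-107/(-25) + 1)**2) = 1/((-242 - 61864) + (-107*(-1/25) + 1)**2) = 1/(-62106 + (107/25 + 1)**2) = 1/(-62106 + (132/25)**2) = 1/(-62106 + 17424/625) = 1/(-38798826/625) = -625/38798826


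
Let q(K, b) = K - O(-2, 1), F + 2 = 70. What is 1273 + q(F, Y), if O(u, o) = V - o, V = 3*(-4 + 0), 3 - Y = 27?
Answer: 1354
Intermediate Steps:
Y = -24 (Y = 3 - 1*27 = 3 - 27 = -24)
V = -12 (V = 3*(-4) = -12)
F = 68 (F = -2 + 70 = 68)
O(u, o) = -12 - o
q(K, b) = 13 + K (q(K, b) = K - (-12 - 1*1) = K - (-12 - 1) = K - 1*(-13) = K + 13 = 13 + K)
1273 + q(F, Y) = 1273 + (13 + 68) = 1273 + 81 = 1354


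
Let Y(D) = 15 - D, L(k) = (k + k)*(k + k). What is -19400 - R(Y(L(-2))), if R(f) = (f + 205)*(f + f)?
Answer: -18992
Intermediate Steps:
L(k) = 4*k² (L(k) = (2*k)*(2*k) = 4*k²)
R(f) = 2*f*(205 + f) (R(f) = (205 + f)*(2*f) = 2*f*(205 + f))
-19400 - R(Y(L(-2))) = -19400 - 2*(15 - 4*(-2)²)*(205 + (15 - 4*(-2)²)) = -19400 - 2*(15 - 4*4)*(205 + (15 - 4*4)) = -19400 - 2*(15 - 1*16)*(205 + (15 - 1*16)) = -19400 - 2*(15 - 16)*(205 + (15 - 16)) = -19400 - 2*(-1)*(205 - 1) = -19400 - 2*(-1)*204 = -19400 - 1*(-408) = -19400 + 408 = -18992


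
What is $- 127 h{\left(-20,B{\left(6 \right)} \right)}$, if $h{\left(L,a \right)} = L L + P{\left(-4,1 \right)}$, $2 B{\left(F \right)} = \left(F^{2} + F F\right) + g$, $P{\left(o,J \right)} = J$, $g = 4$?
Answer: $-50927$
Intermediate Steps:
$B{\left(F \right)} = 2 + F^{2}$ ($B{\left(F \right)} = \frac{\left(F^{2} + F F\right) + 4}{2} = \frac{\left(F^{2} + F^{2}\right) + 4}{2} = \frac{2 F^{2} + 4}{2} = \frac{4 + 2 F^{2}}{2} = 2 + F^{2}$)
$h{\left(L,a \right)} = 1 + L^{2}$ ($h{\left(L,a \right)} = L L + 1 = L^{2} + 1 = 1 + L^{2}$)
$- 127 h{\left(-20,B{\left(6 \right)} \right)} = - 127 \left(1 + \left(-20\right)^{2}\right) = - 127 \left(1 + 400\right) = \left(-127\right) 401 = -50927$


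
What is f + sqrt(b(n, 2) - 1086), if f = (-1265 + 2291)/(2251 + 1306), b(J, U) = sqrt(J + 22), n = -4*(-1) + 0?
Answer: 1026/3557 + sqrt(-1086 + sqrt(26)) ≈ 0.28845 + 32.877*I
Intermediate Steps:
n = 4 (n = 4 + 0 = 4)
b(J, U) = sqrt(22 + J)
f = 1026/3557 ≈ 0.28845
f + sqrt(b(n, 2) - 1086) = 1026/3557 + sqrt(sqrt(22 + 4) - 1086) = 1026/3557 + sqrt(sqrt(26) - 1086) = 1026/3557 + sqrt(-1086 + sqrt(26))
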